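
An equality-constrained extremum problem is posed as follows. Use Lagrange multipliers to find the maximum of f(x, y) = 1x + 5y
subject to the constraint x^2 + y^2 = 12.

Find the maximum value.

Set up Lagrange conditions: grad f = lambda * grad g
  1 = 2*lambda*x
  5 = 2*lambda*y
From these: x/y = 1/5, so x = 1t, y = 5t for some t.
Substitute into constraint: (1t)^2 + (5t)^2 = 12
  t^2 * 26 = 12
  t = sqrt(12/26)
Maximum = 1*x + 5*y = (1^2 + 5^2)*t = 26 * sqrt(12/26) = sqrt(312)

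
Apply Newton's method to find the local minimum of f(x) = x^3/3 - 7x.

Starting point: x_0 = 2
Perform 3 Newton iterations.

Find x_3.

f(x) = x^3/3 - 7x
f'(x) = x^2 - 7, f''(x) = 2x
Newton update: x_{n+1} = x_n - (x_n^2 - 7)/(2*x_n)
Step 1: x_0 = 2, f'=-3, f''=4, x_1 = 11/4
Step 2: x_1 = 11/4, f'=9/16, f''=11/2, x_2 = 233/88
Step 3: x_2 = 233/88, f'=81/7744, f''=233/44, x_3 = 108497/41008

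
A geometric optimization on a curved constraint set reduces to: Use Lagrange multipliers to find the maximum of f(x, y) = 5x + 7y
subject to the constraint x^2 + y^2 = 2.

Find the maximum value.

Set up Lagrange conditions: grad f = lambda * grad g
  5 = 2*lambda*x
  7 = 2*lambda*y
From these: x/y = 5/7, so x = 5t, y = 7t for some t.
Substitute into constraint: (5t)^2 + (7t)^2 = 2
  t^2 * 74 = 2
  t = sqrt(2/74)
Maximum = 5*x + 7*y = (5^2 + 7^2)*t = 74 * sqrt(2/74) = sqrt(148)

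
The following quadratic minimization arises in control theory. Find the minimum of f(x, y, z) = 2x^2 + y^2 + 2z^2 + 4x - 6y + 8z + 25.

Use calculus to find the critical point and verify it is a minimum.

f(x,y,z) = 2x^2 + y^2 + 2z^2 + 4x - 6y + 8z + 25
df/dx = 4x + (4) = 0 => x = -1
df/dy = 2y + (-6) = 0 => y = 3
df/dz = 4z + (8) = 0 => z = -2
f(-1,3,-2) = 2*(-1)^2 + 1*(3)^2 + 2*(-2)^2 + 4*(-1) + -6*(3) + 8*(-2) + 25 = 6
Hessian is diagonal with entries 4, 2, 4 > 0, confirmed minimum.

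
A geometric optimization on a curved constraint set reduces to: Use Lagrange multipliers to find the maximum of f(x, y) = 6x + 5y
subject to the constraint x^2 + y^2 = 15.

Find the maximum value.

Set up Lagrange conditions: grad f = lambda * grad g
  6 = 2*lambda*x
  5 = 2*lambda*y
From these: x/y = 6/5, so x = 6t, y = 5t for some t.
Substitute into constraint: (6t)^2 + (5t)^2 = 15
  t^2 * 61 = 15
  t = sqrt(15/61)
Maximum = 6*x + 5*y = (6^2 + 5^2)*t = 61 * sqrt(15/61) = sqrt(915)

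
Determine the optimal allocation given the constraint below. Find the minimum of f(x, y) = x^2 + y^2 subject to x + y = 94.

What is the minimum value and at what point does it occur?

Substitute y = 94 - x into f(x,y) = x^2 + y^2:
g(x) = x^2 + (94 - x)^2 = 2x^2 - 188x + 8836
g'(x) = 4x - 188 = 0  =>  x = 47
y = 94 - 47 = 47
Minimum value = 47^2 + 47^2 = 4418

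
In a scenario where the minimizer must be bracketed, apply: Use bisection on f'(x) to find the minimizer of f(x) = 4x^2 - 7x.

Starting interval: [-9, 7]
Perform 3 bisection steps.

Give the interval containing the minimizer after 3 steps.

Finding critical point of f(x) = 4x^2 - 7x using bisection on f'(x) = 8x + -7.
f'(x) = 0 when x = 7/8.
Starting interval: [-9, 7]
Step 1: mid = -1, f'(mid) = -15, new interval = [-1, 7]
Step 2: mid = 3, f'(mid) = 17, new interval = [-1, 3]
Step 3: mid = 1, f'(mid) = 1, new interval = [-1, 1]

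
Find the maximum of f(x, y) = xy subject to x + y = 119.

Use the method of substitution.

Substitute y = 119 - x into f(x,y) = xy:
g(x) = x(119 - x) = 119x - x^2
g'(x) = 119 - 2x = 0  =>  x = 119/2
y = 119 - 119/2 = 119/2
Maximum value = (119/2) * (119/2) = 14161/4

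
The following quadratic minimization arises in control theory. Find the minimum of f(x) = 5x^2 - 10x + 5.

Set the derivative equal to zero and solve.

f(x) = 5x^2 - 10x + 5
f'(x) = 10x + (-10) = 0
x = 10/10 = 1
f(1) = 0
Since f''(x) = 10 > 0, this is a minimum.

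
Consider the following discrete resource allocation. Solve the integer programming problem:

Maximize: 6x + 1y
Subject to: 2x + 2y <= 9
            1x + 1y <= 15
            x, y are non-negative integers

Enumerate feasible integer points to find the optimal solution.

Constraint 1: 2x + 2y <= 9
Constraint 2: 1x + 1y <= 15
Feasible x range (need y >= 0): 0 <= x <= min(9/2, 15/1) => x in {0, ..., 4}.
Enumerate feasible integer points row by row (the coefficient of y is 1 > 0, so for each x the largest feasible y gives the best value):
  x = 0: y <= min((9 - 2*0)/2, (15 - 1*0)/1) => y in {0, ..., 4}; best 6*0 + 1*4 = 4
  x = 1: y <= min((9 - 2*1)/2, (15 - 1*1)/1) => y in {0, ..., 3}; best 6*1 + 1*3 = 9
  x = 2: y <= min((9 - 2*2)/2, (15 - 1*2)/1) => y in {0, ..., 2}; best 6*2 + 1*2 = 14
  x = 3: y <= min((9 - 2*3)/2, (15 - 1*3)/1) => y in {0, ..., 1}; best 6*3 + 1*1 = 19
  x = 4: y <= min((9 - 2*4)/2, (15 - 1*4)/1) => y in {0}; best 6*4 + 1*0 = 24
The maximum 6x + 1y = 24 is achieved at x = 4, y = 0.
Check: 2*4 + 2*0 = 8 <= 9 and 1*4 + 1*0 = 4 <= 15.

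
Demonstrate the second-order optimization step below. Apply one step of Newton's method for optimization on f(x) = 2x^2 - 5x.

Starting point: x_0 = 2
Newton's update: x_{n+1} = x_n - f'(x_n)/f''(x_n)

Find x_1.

f(x) = 2x^2 - 5x
f'(x) = 4x + (-5), f''(x) = 4
Newton step: x_1 = x_0 - f'(x_0)/f''(x_0)
f'(2) = 3
x_1 = 2 - 3/4 = 5/4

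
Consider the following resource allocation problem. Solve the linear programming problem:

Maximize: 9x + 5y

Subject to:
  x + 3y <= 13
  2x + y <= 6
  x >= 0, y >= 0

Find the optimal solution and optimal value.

Feasible vertices: (0, 0), (0, 13/3), (1, 4), (3, 0)
Objective 9x + 5y at each:
  (0, 0): 0
  (0, 13/3): 65/3
  (1, 4): 29
  (3, 0): 27
Maximum is 29 at (1, 4).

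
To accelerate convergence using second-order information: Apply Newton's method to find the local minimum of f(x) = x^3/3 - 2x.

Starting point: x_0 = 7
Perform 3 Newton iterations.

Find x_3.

f(x) = x^3/3 - 2x
f'(x) = x^2 - 2, f''(x) = 2x
Newton update: x_{n+1} = x_n - (x_n^2 - 2)/(2*x_n)
Step 1: x_0 = 7, f'=47, f''=14, x_1 = 51/14
Step 2: x_1 = 51/14, f'=2209/196, f''=51/7, x_2 = 2993/1428
Step 3: x_2 = 2993/1428, f'=4879681/2039184, f''=2993/714, x_3 = 13036417/8548008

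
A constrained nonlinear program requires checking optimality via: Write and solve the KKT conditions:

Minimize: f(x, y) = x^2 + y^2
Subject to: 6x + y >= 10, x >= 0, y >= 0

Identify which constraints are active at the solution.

KKT conditions for min x^2 + y^2 s.t. 6x + 1y >= 10, x >= 0, y >= 0:
Stationarity: 2x = mu*6 + mu_x, 2y = mu*1 + mu_y, with mu, mu_x, mu_y >= 0
Complementary slackness: mu*(6x + y - 10) = 0, mu_x*x = 0, mu_y*y = 0
(0, 0) is infeasible (6*0 + 1*0 < 10), so if mu = 0 stationarity would force x = mu_x/2 >= 0, y = mu_y/2 >= 0 with mu_x*x = mu_y*y = 0, i.e. x = y = 0: contradiction. Hence mu > 0 and 6x + y = 10 is active.
Try x > 0, y > 0 (so mu_x = mu_y = 0): x = 6*mu/2, y = 1*mu/2
Substitute: 6*(6*mu/2) + 1*(1*mu/2) = 10
  mu*37/2 = 10 => mu = 20/37
x* = 60/37 > 0, y* = 10/37 > 0, consistent with mu_x = mu_y = 0.
f is convex and the constraints are linear, so this KKT point is the global minimum.
f* = 100/37
Active constraints: 6x + y >= 10 (holds with equality, mu = 20/37 > 0); x >= 0 and y >= 0 are inactive (mu_x = mu_y = 0).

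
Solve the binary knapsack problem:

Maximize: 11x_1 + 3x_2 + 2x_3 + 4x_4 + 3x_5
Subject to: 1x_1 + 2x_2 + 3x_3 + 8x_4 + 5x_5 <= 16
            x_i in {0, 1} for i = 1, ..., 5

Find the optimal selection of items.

Items: item 1 (v=11, w=1), item 2 (v=3, w=2), item 3 (v=2, w=3), item 4 (v=4, w=8), item 5 (v=3, w=5)
Capacity: 16
Checking all 32 subsets (w = total weight, v = total value):
  {}: w = 0, v = 0
  {1}: w = 1, v = 11
  {2}: w = 2, v = 3
  {3}: w = 3, v = 2
  {4}: w = 8, v = 4
  {5}: w = 5, v = 3
  {1, 2}: w = 3, v = 14
  {1, 3}: w = 4, v = 13
  {1, 4}: w = 9, v = 15
  {1, 5}: w = 6, v = 14
  {2, 3}: w = 5, v = 5
  {2, 4}: w = 10, v = 7
  {2, 5}: w = 7, v = 6
  {3, 4}: w = 11, v = 6
  {3, 5}: w = 8, v = 5
  {4, 5}: w = 13, v = 7
  {1, 2, 3}: w = 6, v = 16
  {1, 2, 4}: w = 11, v = 18
  {1, 2, 5}: w = 8, v = 17
  {1, 3, 4}: w = 12, v = 17
  {1, 3, 5}: w = 9, v = 16
  {1, 4, 5}: w = 14, v = 18
  {2, 3, 4}: w = 13, v = 9
  {2, 3, 5}: w = 10, v = 8
  {2, 4, 5}: w = 15, v = 10
  {3, 4, 5}: w = 16, v = 9
  {1, 2, 3, 4}: w = 14, v = 20
  {1, 2, 3, 5}: w = 11, v = 19
  {1, 2, 4, 5}: w = 16, v = 21
  {1, 3, 4, 5}: w = 17 > 16, infeasible
  {2, 3, 4, 5}: w = 18 > 16, infeasible
  {1, 2, 3, 4, 5}: w = 19 > 16, infeasible
Best feasible subset: items [1, 2, 4, 5]
Total weight: 16 <= 16, total value: 21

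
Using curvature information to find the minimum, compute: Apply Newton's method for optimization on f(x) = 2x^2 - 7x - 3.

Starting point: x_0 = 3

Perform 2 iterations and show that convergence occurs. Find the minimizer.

f(x) = 2x^2 - 7x - 3, f'(x) = 4x + (-7), f''(x) = 4
Step 1: f'(3) = 5, x_1 = 3 - 5/4 = 7/4
Step 2: f'(7/4) = 0, x_2 = 7/4 (converged)
Newton's method converges in 1 step for quadratics.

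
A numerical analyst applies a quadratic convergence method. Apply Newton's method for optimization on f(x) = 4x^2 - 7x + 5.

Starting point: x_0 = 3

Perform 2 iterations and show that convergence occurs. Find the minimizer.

f(x) = 4x^2 - 7x + 5, f'(x) = 8x + (-7), f''(x) = 8
Step 1: f'(3) = 17, x_1 = 3 - 17/8 = 7/8
Step 2: f'(7/8) = 0, x_2 = 7/8 (converged)
Newton's method converges in 1 step for quadratics.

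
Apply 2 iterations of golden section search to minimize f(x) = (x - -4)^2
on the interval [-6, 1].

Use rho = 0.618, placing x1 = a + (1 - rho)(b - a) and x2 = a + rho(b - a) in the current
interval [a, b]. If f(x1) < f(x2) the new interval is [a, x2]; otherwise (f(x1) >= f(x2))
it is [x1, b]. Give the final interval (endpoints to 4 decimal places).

Golden section search for min of f(x) = (x - -4)^2 on [-6, 1].
Each step: x1 = a + (1 - rho)(b - a), x2 = a + rho(b - a); if f(x1) < f(x2) keep [a, x2], otherwise keep [x1, b].
Step 1: [-6.0000, 1.0000], x1=-3.3260 (f=0.4543), x2=-1.6740 (f=5.4103); f(x1) < f(x2) => keep [-6.0000, -1.6740]
Step 2: [-6.0000, -1.6740], x1=-4.3475 (f=0.1207), x2=-3.3265 (f=0.4536); f(x1) < f(x2) => keep [-6.0000, -3.3265]
Final interval: [-6.0000, -3.3265]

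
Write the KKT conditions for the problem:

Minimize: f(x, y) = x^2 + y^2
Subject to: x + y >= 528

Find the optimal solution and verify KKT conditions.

KKT conditions for min x^2 + y^2 s.t. x + y >= 528:
Stationarity: 2x = mu, 2y = mu
So x = y = mu/2.
Complementary slackness: mu*(x + y - 528) = 0
Primal feasibility: x + y >= 528; dual feasibility: mu >= 0
If mu = 0 then x = y = 0, but 0 + 0 < 528 is infeasible, so the constraint is active.
Constraint active: x + y = 2*(mu/2) = 528 => mu = 528
x = y = 264, f = 139392
Verify: stationarity 2*264 = 528 = mu; primal 264 + 264 = 528 >= 528; dual mu = 528 >= 0; complementary slackness 528*(528 - 528) = 0. All KKT conditions hold.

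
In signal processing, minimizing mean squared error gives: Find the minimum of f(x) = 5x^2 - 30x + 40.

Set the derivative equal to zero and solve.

f(x) = 5x^2 - 30x + 40
f'(x) = 10x + (-30) = 0
x = 30/10 = 3
f(3) = -5
Since f''(x) = 10 > 0, this is a minimum.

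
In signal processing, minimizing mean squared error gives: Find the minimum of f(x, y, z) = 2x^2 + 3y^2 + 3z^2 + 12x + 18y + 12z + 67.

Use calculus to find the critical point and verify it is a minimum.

f(x,y,z) = 2x^2 + 3y^2 + 3z^2 + 12x + 18y + 12z + 67
df/dx = 4x + (12) = 0 => x = -3
df/dy = 6y + (18) = 0 => y = -3
df/dz = 6z + (12) = 0 => z = -2
f(-3,-3,-2) = 2*(-3)^2 + 3*(-3)^2 + 3*(-2)^2 + 12*(-3) + 18*(-3) + 12*(-2) + 67 = 10
Hessian is diagonal with entries 4, 6, 6 > 0, confirmed minimum.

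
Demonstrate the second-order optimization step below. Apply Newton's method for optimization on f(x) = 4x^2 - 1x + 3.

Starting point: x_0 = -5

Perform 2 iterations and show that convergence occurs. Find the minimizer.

f(x) = 4x^2 - 1x + 3, f'(x) = 8x + (-1), f''(x) = 8
Step 1: f'(-5) = -41, x_1 = -5 - -41/8 = 1/8
Step 2: f'(1/8) = 0, x_2 = 1/8 (converged)
Newton's method converges in 1 step for quadratics.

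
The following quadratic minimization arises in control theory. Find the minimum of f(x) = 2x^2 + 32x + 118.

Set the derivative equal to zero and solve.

f(x) = 2x^2 + 32x + 118
f'(x) = 4x + (32) = 0
x = -32/4 = -8
f(-8) = -10
Since f''(x) = 4 > 0, this is a minimum.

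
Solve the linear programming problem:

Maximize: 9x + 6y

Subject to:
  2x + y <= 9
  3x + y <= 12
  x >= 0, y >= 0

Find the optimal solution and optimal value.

Feasible vertices: (0, 0), (0, 9), (3, 3), (4, 0)
Objective 9x + 6y at each:
  (0, 0): 0
  (0, 9): 54
  (3, 3): 45
  (4, 0): 36
Maximum is 54 at (0, 9).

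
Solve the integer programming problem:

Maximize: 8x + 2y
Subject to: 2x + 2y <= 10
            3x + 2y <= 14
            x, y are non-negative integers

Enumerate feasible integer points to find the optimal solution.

Constraint 1: 2x + 2y <= 10
Constraint 2: 3x + 2y <= 14
Feasible x range (need y >= 0): 0 <= x <= min(10/2, 14/3) => x in {0, ..., 4}.
Enumerate feasible integer points row by row (the coefficient of y is 2 > 0, so for each x the largest feasible y gives the best value):
  x = 0: y <= min((10 - 2*0)/2, (14 - 3*0)/2) => y in {0, ..., 5}; best 8*0 + 2*5 = 10
  x = 1: y <= min((10 - 2*1)/2, (14 - 3*1)/2) => y in {0, ..., 4}; best 8*1 + 2*4 = 16
  x = 2: y <= min((10 - 2*2)/2, (14 - 3*2)/2) => y in {0, ..., 3}; best 8*2 + 2*3 = 22
  x = 3: y <= min((10 - 2*3)/2, (14 - 3*3)/2) => y in {0, ..., 2}; best 8*3 + 2*2 = 28
  x = 4: y <= min((10 - 2*4)/2, (14 - 3*4)/2) => y in {0, ..., 1}; best 8*4 + 2*1 = 34
The maximum 8x + 2y = 34 is achieved at x = 4, y = 1.
Check: 2*4 + 2*1 = 10 <= 10 and 3*4 + 2*1 = 14 <= 14.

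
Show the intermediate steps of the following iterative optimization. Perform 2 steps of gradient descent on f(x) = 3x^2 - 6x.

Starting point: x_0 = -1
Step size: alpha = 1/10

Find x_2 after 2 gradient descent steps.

f(x) = 3x^2 - 6x, f'(x) = 6x + (-6)
Step 1: f'(-1) = -12, x_1 = -1 - 1/10 * -12 = 1/5
Step 2: f'(1/5) = -24/5, x_2 = 1/5 - 1/10 * -24/5 = 17/25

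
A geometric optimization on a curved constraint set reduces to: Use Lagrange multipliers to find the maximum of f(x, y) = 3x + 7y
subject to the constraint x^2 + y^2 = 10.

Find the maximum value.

Set up Lagrange conditions: grad f = lambda * grad g
  3 = 2*lambda*x
  7 = 2*lambda*y
From these: x/y = 3/7, so x = 3t, y = 7t for some t.
Substitute into constraint: (3t)^2 + (7t)^2 = 10
  t^2 * 58 = 10
  t = sqrt(10/58)
Maximum = 3*x + 7*y = (3^2 + 7^2)*t = 58 * sqrt(10/58) = sqrt(580)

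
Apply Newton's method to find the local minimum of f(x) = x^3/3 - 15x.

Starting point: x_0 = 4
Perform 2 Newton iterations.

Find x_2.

f(x) = x^3/3 - 15x
f'(x) = x^2 - 15, f''(x) = 2x
Newton update: x_{n+1} = x_n - (x_n^2 - 15)/(2*x_n)
Step 1: x_0 = 4, f'=1, f''=8, x_1 = 31/8
Step 2: x_1 = 31/8, f'=1/64, f''=31/4, x_2 = 1921/496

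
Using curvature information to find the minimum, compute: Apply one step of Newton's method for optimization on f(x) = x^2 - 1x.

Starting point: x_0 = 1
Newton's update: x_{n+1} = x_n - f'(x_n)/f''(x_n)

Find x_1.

f(x) = x^2 - 1x
f'(x) = 2x + (-1), f''(x) = 2
Newton step: x_1 = x_0 - f'(x_0)/f''(x_0)
f'(1) = 1
x_1 = 1 - 1/2 = 1/2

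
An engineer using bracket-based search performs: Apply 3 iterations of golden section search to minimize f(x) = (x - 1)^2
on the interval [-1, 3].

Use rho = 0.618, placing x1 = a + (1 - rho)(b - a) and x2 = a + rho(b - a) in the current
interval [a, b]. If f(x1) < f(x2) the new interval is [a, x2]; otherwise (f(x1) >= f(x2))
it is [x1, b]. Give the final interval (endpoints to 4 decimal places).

Golden section search for min of f(x) = (x - 1)^2 on [-1, 3].
Each step: x1 = a + (1 - rho)(b - a), x2 = a + rho(b - a); if f(x1) < f(x2) keep [a, x2], otherwise keep [x1, b].
Step 1: [-1.0000, 3.0000], x1=0.5280 (f=0.2228), x2=1.4720 (f=0.2228); f(x1) = f(x2) (tie, not '<') => keep [0.5280, 3.0000]
Step 2: [0.5280, 3.0000], x1=1.4723 (f=0.2231), x2=2.0557 (f=1.1145); f(x1) < f(x2) => keep [0.5280, 2.0557]
Step 3: [0.5280, 2.0557], x1=1.1116 (f=0.0125), x2=1.4721 (f=0.2229); f(x1) < f(x2) => keep [0.5280, 1.4721]
Final interval: [0.5280, 1.4721]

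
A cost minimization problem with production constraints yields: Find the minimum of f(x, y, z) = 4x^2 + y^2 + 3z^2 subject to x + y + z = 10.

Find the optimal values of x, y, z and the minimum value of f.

Using Lagrange multipliers on f = 4x^2 + y^2 + 3z^2 with constraint x + y + z = 10:
Conditions: 2*4*x = lambda, 2*1*y = lambda, 2*3*z = lambda
So x = lambda/8, y = lambda/2, z = lambda/6
Substituting into constraint: lambda * (19/24) = 10
lambda = 240/19
x = 30/19, y = 120/19, z = 40/19
Minimum value = 1200/19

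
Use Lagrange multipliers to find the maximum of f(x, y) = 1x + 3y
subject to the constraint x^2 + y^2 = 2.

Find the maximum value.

Set up Lagrange conditions: grad f = lambda * grad g
  1 = 2*lambda*x
  3 = 2*lambda*y
From these: x/y = 1/3, so x = 1t, y = 3t for some t.
Substitute into constraint: (1t)^2 + (3t)^2 = 2
  t^2 * 10 = 2
  t = sqrt(2/10)
Maximum = 1*x + 3*y = (1^2 + 3^2)*t = 10 * sqrt(2/10) = sqrt(20)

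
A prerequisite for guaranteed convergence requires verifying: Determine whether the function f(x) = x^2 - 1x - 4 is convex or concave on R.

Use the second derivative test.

f(x) = x^2 - 1x - 4
f'(x) = 2x - 1
f''(x) = 2
Since f''(x) = 2 > 0 for all x, f is convex on R.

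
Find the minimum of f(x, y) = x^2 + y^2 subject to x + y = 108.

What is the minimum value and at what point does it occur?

Substitute y = 108 - x into f(x,y) = x^2 + y^2:
g(x) = x^2 + (108 - x)^2 = 2x^2 - 216x + 11664
g'(x) = 4x - 216 = 0  =>  x = 54
y = 108 - 54 = 54
Minimum value = 54^2 + 54^2 = 5832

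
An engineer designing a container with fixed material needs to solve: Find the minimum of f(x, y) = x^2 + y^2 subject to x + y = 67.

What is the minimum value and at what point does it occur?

Substitute y = 67 - x into f(x,y) = x^2 + y^2:
g(x) = x^2 + (67 - x)^2 = 2x^2 - 134x + 4489
g'(x) = 4x - 134 = 0  =>  x = 67/2
y = 67 - 67/2 = 67/2
Minimum value = (67/2)^2 + (67/2)^2 = 4489/2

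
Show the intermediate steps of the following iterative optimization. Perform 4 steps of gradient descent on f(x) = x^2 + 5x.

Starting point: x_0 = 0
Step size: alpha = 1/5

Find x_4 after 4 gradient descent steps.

f(x) = x^2 + 5x, f'(x) = 2x + (5)
Step 1: f'(0) = 5, x_1 = 0 - 1/5 * 5 = -1
Step 2: f'(-1) = 3, x_2 = -1 - 1/5 * 3 = -8/5
Step 3: f'(-8/5) = 9/5, x_3 = -8/5 - 1/5 * 9/5 = -49/25
Step 4: f'(-49/25) = 27/25, x_4 = -49/25 - 1/5 * 27/25 = -272/125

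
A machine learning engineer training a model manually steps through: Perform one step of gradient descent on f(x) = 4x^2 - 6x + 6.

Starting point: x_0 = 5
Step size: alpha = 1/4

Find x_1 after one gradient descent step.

f(x) = 4x^2 - 6x + 6
f'(x) = 8x - 6
f'(5) = 8*5 + (-6) = 34
x_1 = x_0 - alpha * f'(x_0) = 5 - 1/4 * 34 = -7/2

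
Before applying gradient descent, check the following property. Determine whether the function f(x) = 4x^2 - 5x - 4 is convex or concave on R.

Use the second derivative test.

f(x) = 4x^2 - 5x - 4
f'(x) = 8x - 5
f''(x) = 8
Since f''(x) = 8 > 0 for all x, f is convex on R.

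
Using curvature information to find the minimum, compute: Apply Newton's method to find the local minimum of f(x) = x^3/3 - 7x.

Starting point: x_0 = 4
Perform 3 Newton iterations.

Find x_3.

f(x) = x^3/3 - 7x
f'(x) = x^2 - 7, f''(x) = 2x
Newton update: x_{n+1} = x_n - (x_n^2 - 7)/(2*x_n)
Step 1: x_0 = 4, f'=9, f''=8, x_1 = 23/8
Step 2: x_1 = 23/8, f'=81/64, f''=23/4, x_2 = 977/368
Step 3: x_2 = 977/368, f'=6561/135424, f''=977/184, x_3 = 1902497/719072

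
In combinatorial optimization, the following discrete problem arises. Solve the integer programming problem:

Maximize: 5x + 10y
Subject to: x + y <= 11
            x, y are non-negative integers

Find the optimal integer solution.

Objective: 5x + 10y, constraint: x + y <= 11
Coefficient of y is 10 > coefficient of x is 5, so allocate the entire budget to y.
Optimal: x = 0, y = 11, value = 110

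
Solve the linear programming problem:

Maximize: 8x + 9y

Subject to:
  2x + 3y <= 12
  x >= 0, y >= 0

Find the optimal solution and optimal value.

The feasible region has vertices at [(0, 0), (6, 0), (0, 4)].
Checking objective 8x + 9y at each vertex:
  (0, 0): 8*0 + 9*0 = 0
  (6, 0): 8*6 + 9*0 = 48
  (0, 4): 8*0 + 9*4 = 36
Maximum is 48 at (6, 0).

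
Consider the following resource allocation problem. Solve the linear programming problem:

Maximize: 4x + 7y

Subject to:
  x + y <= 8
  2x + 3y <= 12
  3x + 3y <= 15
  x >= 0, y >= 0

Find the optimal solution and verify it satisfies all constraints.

Feasible vertices: (0, 0), (0, 4), (3, 2), (5, 0)
Objective 4x + 7y at each vertex:
  (0, 0): 0
  (0, 4): 28
  (3, 2): 26
  (5, 0): 20
Maximum is 28 at (0, 4).
Verify constraints at (x, y) = (0, 4):
  1*0 + 1*4 = 4 <= 8
  2*0 + 3*4 = 12 <= 12 (active)
  3*0 + 3*4 = 12 <= 15
  x = 0 >= 0, y = 4 >= 0. All constraints satisfied.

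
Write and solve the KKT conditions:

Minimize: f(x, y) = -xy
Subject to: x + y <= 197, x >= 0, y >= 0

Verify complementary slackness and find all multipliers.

Problem: min -xy s.t. x + y <= 197 (multiplier lambda), x >= 0 (mu_x), y >= 0 (mu_y)
KKT stationarity: -y + lambda - mu_x = 0, -x + lambda - mu_y = 0, with lambda, mu_x, mu_y >= 0
Complementary slackness: lambda*(x + y - 197) = 0, mu_x*x = 0, mu_y*y = 0
If lambda = 0: y = -mu_x <= 0 and x = -mu_y <= 0 force x = y = 0 with f = 0; but x = y = 197/2 is feasible with f = -38809/4 < 0, so this is not the minimum. Hence lambda > 0 and x + y = 197.
Try x > 0, y > 0 (so mu_x = mu_y = 0): y = lambda, x = lambda => x = y = lambda
x + y = 197 => 2*lambda = 197 => lambda = 197/2
x* = y* = 197/2 > 0, consistent with mu_x = mu_y = 0.
(Any feasible point with x = 0 or y = 0 has f = 0 > -38809/4, so the minimum is not on those boundaries.)
min(-xy) = -38809/4 (i.e. max xy = 38809/4)
Multipliers: lambda = 197/2, mu_x = 0, mu_y = 0
Complementary slackness: lambda*(x + y - 197) = 197/2*(197/2 + 197/2 - 197) = 0, mu_x*x = 0*197/2 = 0, mu_y*y = 0*197/2 = 0. Satisfied.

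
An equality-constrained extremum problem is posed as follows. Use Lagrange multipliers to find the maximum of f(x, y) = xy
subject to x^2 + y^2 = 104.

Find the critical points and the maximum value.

Lagrange conditions: y = 2*lambda*x and x = 2*lambda*y
If x = 0 then y = 0, violating the constraint, so x, y != 0.
Dividing: y/x = x/y => x^2 = y^2 => y = x or y = -x
Constraint: 2x^2 = 104 => x^2 = 52 => x = +/-sqrt(52)
Critical points: (sqrt(52), sqrt(52)), (-sqrt(52), -sqrt(52)), (sqrt(52), -sqrt(52)), (-sqrt(52), sqrt(52))
  y = x:  xy = x^2 = 52  at (sqrt(52), sqrt(52)) and (-sqrt(52), -sqrt(52))
  y = -x: xy = -x^2 = -52 at (sqrt(52), -sqrt(52)) and (-sqrt(52), sqrt(52))
Maximum xy = 52 at (sqrt(52), sqrt(52)) and (-sqrt(52), -sqrt(52))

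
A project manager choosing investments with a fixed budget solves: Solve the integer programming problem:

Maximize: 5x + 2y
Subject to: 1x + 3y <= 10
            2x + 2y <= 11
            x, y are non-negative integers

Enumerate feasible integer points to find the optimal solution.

Constraint 1: 1x + 3y <= 10
Constraint 2: 2x + 2y <= 11
Feasible x range (need y >= 0): 0 <= x <= min(10/1, 11/2) => x in {0, ..., 5}.
Enumerate feasible integer points row by row (the coefficient of y is 2 > 0, so for each x the largest feasible y gives the best value):
  x = 0: y <= min((10 - 1*0)/3, (11 - 2*0)/2) => y in {0, ..., 3}; best 5*0 + 2*3 = 6
  x = 1: y <= min((10 - 1*1)/3, (11 - 2*1)/2) => y in {0, ..., 3}; best 5*1 + 2*3 = 11
  x = 2: y <= min((10 - 1*2)/3, (11 - 2*2)/2) => y in {0, ..., 2}; best 5*2 + 2*2 = 14
  x = 3: y <= min((10 - 1*3)/3, (11 - 2*3)/2) => y in {0, ..., 2}; best 5*3 + 2*2 = 19
  x = 4: y <= min((10 - 1*4)/3, (11 - 2*4)/2) => y in {0, ..., 1}; best 5*4 + 2*1 = 22
  x = 5: y <= min((10 - 1*5)/3, (11 - 2*5)/2) => y in {0}; best 5*5 + 2*0 = 25
The maximum 5x + 2y = 25 is achieved at x = 5, y = 0.
Check: 1*5 + 3*0 = 5 <= 10 and 2*5 + 2*0 = 10 <= 11.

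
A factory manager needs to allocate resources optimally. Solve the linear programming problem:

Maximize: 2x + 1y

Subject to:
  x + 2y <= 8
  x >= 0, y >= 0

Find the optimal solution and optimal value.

The feasible region has vertices at [(0, 0), (8, 0), (0, 4)].
Checking objective 2x + 1y at each vertex:
  (0, 0): 2*0 + 1*0 = 0
  (8, 0): 2*8 + 1*0 = 16
  (0, 4): 2*0 + 1*4 = 4
Maximum is 16 at (8, 0).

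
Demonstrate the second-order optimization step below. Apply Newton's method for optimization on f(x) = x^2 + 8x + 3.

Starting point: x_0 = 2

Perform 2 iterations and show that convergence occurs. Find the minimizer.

f(x) = x^2 + 8x + 3, f'(x) = 2x + (8), f''(x) = 2
Step 1: f'(2) = 12, x_1 = 2 - 12/2 = -4
Step 2: f'(-4) = 0, x_2 = -4 (converged)
Newton's method converges in 1 step for quadratics.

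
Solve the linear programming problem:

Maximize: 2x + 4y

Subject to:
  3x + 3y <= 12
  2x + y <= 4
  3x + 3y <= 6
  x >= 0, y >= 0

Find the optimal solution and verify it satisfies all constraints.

Feasible vertices: (0, 0), (0, 2), (2, 0)
Objective 2x + 4y at each vertex:
  (0, 0): 0
  (0, 2): 8
  (2, 0): 4
Maximum is 8 at (0, 2).
Verify constraints at (x, y) = (0, 2):
  3*0 + 3*2 = 6 <= 12
  2*0 + 1*2 = 2 <= 4
  3*0 + 3*2 = 6 <= 6 (active)
  x = 0 >= 0, y = 2 >= 0. All constraints satisfied.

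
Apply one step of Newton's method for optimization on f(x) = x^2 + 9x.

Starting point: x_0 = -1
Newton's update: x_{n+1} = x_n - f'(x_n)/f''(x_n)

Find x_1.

f(x) = x^2 + 9x
f'(x) = 2x + (9), f''(x) = 2
Newton step: x_1 = x_0 - f'(x_0)/f''(x_0)
f'(-1) = 7
x_1 = -1 - 7/2 = -9/2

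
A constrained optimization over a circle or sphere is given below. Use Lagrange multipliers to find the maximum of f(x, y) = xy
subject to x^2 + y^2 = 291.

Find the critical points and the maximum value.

Lagrange conditions: y = 2*lambda*x and x = 2*lambda*y
If x = 0 then y = 0, violating the constraint, so x, y != 0.
Dividing: y/x = x/y => x^2 = y^2 => y = x or y = -x
Constraint: 2x^2 = 291 => x^2 = 291/2 => x = +/-sqrt(291/2)
Critical points: (sqrt(291/2), sqrt(291/2)), (-sqrt(291/2), -sqrt(291/2)), (sqrt(291/2), -sqrt(291/2)), (-sqrt(291/2), sqrt(291/2))
  y = x:  xy = x^2 = 291/2  at (sqrt(291/2), sqrt(291/2)) and (-sqrt(291/2), -sqrt(291/2))
  y = -x: xy = -x^2 = -291/2 at (sqrt(291/2), -sqrt(291/2)) and (-sqrt(291/2), sqrt(291/2))
Maximum xy = 291/2 at (sqrt(291/2), sqrt(291/2)) and (-sqrt(291/2), -sqrt(291/2))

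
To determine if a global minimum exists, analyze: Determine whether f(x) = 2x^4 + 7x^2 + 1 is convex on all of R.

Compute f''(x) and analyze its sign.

f(x) = 2x^4 + 7x^2 + 1
f'(x) = 8x^3 + 14x
f''(x) = 24x^2 + 14
f''(x) = 24x^2 + 14 >= 14 > 0 for all x
Therefore, f is convex on R.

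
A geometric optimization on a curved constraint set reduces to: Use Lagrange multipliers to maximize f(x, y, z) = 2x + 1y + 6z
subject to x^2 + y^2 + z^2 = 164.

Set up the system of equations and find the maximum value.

Lagrange conditions: 2 = 2*lambda*x, 1 = 2*lambda*y, 6 = 2*lambda*z
So x:2 = y:1 = z:6, i.e. x = 2t, y = 1t, z = 6t
Constraint: t^2*(2^2 + 1^2 + 6^2) = 164
  t^2 * 41 = 164  =>  t = sqrt(4)
Maximum = 2*2t + 1*1t + 6*6t = 41*sqrt(4) = 82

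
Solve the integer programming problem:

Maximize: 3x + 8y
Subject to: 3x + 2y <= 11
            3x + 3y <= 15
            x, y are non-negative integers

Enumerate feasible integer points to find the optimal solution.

Constraint 1: 3x + 2y <= 11
Constraint 2: 3x + 3y <= 15
Feasible x range (need y >= 0): 0 <= x <= min(11/3, 15/3) => x in {0, ..., 3}.
Enumerate feasible integer points row by row (the coefficient of y is 8 > 0, so for each x the largest feasible y gives the best value):
  x = 0: y <= min((11 - 3*0)/2, (15 - 3*0)/3) => y in {0, ..., 5}; best 3*0 + 8*5 = 40
  x = 1: y <= min((11 - 3*1)/2, (15 - 3*1)/3) => y in {0, ..., 4}; best 3*1 + 8*4 = 35
  x = 2: y <= min((11 - 3*2)/2, (15 - 3*2)/3) => y in {0, ..., 2}; best 3*2 + 8*2 = 22
  x = 3: y <= min((11 - 3*3)/2, (15 - 3*3)/3) => y in {0, ..., 1}; best 3*3 + 8*1 = 17
The maximum 3x + 8y = 40 is achieved at x = 0, y = 5.
Check: 3*0 + 2*5 = 10 <= 11 and 3*0 + 3*5 = 15 <= 15.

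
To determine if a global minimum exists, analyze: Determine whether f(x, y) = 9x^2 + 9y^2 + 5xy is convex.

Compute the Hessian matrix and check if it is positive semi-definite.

f(x,y) = 9x^2 + 9y^2 + 5xy
Hessian H = [[18, 5], [5, 18]]
trace(H) = 36, det(H) = 299
Eigenvalues: (36 +/- sqrt(100)) / 2 = 23, 13
Since both eigenvalues > 0, f is convex.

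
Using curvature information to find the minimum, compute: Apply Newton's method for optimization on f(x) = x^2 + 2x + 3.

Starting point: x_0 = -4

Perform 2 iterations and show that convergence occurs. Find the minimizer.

f(x) = x^2 + 2x + 3, f'(x) = 2x + (2), f''(x) = 2
Step 1: f'(-4) = -6, x_1 = -4 - -6/2 = -1
Step 2: f'(-1) = 0, x_2 = -1 (converged)
Newton's method converges in 1 step for quadratics.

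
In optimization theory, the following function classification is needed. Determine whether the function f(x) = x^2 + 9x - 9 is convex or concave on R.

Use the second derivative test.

f(x) = x^2 + 9x - 9
f'(x) = 2x + 9
f''(x) = 2
Since f''(x) = 2 > 0 for all x, f is convex on R.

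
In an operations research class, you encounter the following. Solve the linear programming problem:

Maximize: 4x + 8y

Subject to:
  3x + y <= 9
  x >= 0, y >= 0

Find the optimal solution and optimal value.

The feasible region has vertices at [(0, 0), (3, 0), (0, 9)].
Checking objective 4x + 8y at each vertex:
  (0, 0): 4*0 + 8*0 = 0
  (3, 0): 4*3 + 8*0 = 12
  (0, 9): 4*0 + 8*9 = 72
Maximum is 72 at (0, 9).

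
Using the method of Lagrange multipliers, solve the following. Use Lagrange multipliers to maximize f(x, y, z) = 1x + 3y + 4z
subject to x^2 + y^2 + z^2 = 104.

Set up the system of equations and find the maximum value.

Lagrange conditions: 1 = 2*lambda*x, 3 = 2*lambda*y, 4 = 2*lambda*z
So x:1 = y:3 = z:4, i.e. x = 1t, y = 3t, z = 4t
Constraint: t^2*(1^2 + 3^2 + 4^2) = 104
  t^2 * 26 = 104  =>  t = sqrt(4)
Maximum = 1*1t + 3*3t + 4*4t = 26*sqrt(4) = 52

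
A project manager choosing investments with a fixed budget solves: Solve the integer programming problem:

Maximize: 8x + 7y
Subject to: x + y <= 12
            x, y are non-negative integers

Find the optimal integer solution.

Objective: 8x + 7y, constraint: x + y <= 12
Coefficient of x is 8 >= coefficient of y is 7, so allocate the entire budget to x.
Optimal: x = 12, y = 0, value = 96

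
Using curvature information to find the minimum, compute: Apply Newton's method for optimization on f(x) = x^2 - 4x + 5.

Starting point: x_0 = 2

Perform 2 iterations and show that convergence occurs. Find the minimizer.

f(x) = x^2 - 4x + 5, f'(x) = 2x + (-4), f''(x) = 2
Step 1: f'(2) = 0, x_1 = 2 - 0/2 = 2
Step 2: f'(2) = 0, x_2 = 2 (converged)
Newton's method converges in 1 step for quadratics.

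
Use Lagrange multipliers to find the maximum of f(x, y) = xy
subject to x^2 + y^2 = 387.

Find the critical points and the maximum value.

Lagrange conditions: y = 2*lambda*x and x = 2*lambda*y
If x = 0 then y = 0, violating the constraint, so x, y != 0.
Dividing: y/x = x/y => x^2 = y^2 => y = x or y = -x
Constraint: 2x^2 = 387 => x^2 = 387/2 => x = +/-sqrt(387/2)
Critical points: (sqrt(387/2), sqrt(387/2)), (-sqrt(387/2), -sqrt(387/2)), (sqrt(387/2), -sqrt(387/2)), (-sqrt(387/2), sqrt(387/2))
  y = x:  xy = x^2 = 387/2  at (sqrt(387/2), sqrt(387/2)) and (-sqrt(387/2), -sqrt(387/2))
  y = -x: xy = -x^2 = -387/2 at (sqrt(387/2), -sqrt(387/2)) and (-sqrt(387/2), sqrt(387/2))
Maximum xy = 387/2 at (sqrt(387/2), sqrt(387/2)) and (-sqrt(387/2), -sqrt(387/2))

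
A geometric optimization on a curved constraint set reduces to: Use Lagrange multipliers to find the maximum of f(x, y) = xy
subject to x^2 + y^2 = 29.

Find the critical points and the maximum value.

Lagrange conditions: y = 2*lambda*x and x = 2*lambda*y
If x = 0 then y = 0, violating the constraint, so x, y != 0.
Dividing: y/x = x/y => x^2 = y^2 => y = x or y = -x
Constraint: 2x^2 = 29 => x^2 = 29/2 => x = +/-sqrt(29/2)
Critical points: (sqrt(29/2), sqrt(29/2)), (-sqrt(29/2), -sqrt(29/2)), (sqrt(29/2), -sqrt(29/2)), (-sqrt(29/2), sqrt(29/2))
  y = x:  xy = x^2 = 29/2  at (sqrt(29/2), sqrt(29/2)) and (-sqrt(29/2), -sqrt(29/2))
  y = -x: xy = -x^2 = -29/2 at (sqrt(29/2), -sqrt(29/2)) and (-sqrt(29/2), sqrt(29/2))
Maximum xy = 29/2 at (sqrt(29/2), sqrt(29/2)) and (-sqrt(29/2), -sqrt(29/2))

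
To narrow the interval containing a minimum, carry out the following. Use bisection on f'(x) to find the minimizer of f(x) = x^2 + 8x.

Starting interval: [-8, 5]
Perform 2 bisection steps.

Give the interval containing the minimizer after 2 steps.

Finding critical point of f(x) = x^2 + 8x using bisection on f'(x) = 2x + 8.
f'(x) = 0 when x = -4.
Starting interval: [-8, 5]
Step 1: mid = -3/2, f'(mid) = 5, new interval = [-8, -3/2]
Step 2: mid = -19/4, f'(mid) = -3/2, new interval = [-19/4, -3/2]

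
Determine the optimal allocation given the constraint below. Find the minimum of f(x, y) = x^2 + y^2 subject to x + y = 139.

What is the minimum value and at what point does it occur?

Substitute y = 139 - x into f(x,y) = x^2 + y^2:
g(x) = x^2 + (139 - x)^2 = 2x^2 - 278x + 19321
g'(x) = 4x - 278 = 0  =>  x = 139/2
y = 139 - 139/2 = 139/2
Minimum value = (139/2)^2 + (139/2)^2 = 19321/2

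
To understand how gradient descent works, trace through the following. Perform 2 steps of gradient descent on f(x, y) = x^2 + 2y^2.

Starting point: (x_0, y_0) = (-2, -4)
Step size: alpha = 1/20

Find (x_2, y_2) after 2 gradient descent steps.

f(x,y) = x^2 + 2y^2
grad_x = 2x + 0y, grad_y = 4y + 0x
Step 1: grad = (-4, -16), (-9/5, -16/5)
Step 2: grad = (-18/5, -64/5), (-81/50, -64/25)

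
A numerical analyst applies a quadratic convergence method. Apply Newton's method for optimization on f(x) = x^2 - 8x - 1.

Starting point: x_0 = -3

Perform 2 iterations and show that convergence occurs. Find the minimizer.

f(x) = x^2 - 8x - 1, f'(x) = 2x + (-8), f''(x) = 2
Step 1: f'(-3) = -14, x_1 = -3 - -14/2 = 4
Step 2: f'(4) = 0, x_2 = 4 (converged)
Newton's method converges in 1 step for quadratics.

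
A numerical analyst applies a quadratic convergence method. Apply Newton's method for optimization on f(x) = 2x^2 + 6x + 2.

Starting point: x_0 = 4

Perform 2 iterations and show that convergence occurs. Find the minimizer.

f(x) = 2x^2 + 6x + 2, f'(x) = 4x + (6), f''(x) = 4
Step 1: f'(4) = 22, x_1 = 4 - 22/4 = -3/2
Step 2: f'(-3/2) = 0, x_2 = -3/2 (converged)
Newton's method converges in 1 step for quadratics.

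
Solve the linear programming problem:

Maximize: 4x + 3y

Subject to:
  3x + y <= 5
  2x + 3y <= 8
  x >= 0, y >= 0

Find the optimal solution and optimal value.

Feasible vertices: (0, 0), (0, 8/3), (1, 2), (5/3, 0)
Objective 4x + 3y at each:
  (0, 0): 0
  (0, 8/3): 8
  (1, 2): 10
  (5/3, 0): 20/3
Maximum is 10 at (1, 2).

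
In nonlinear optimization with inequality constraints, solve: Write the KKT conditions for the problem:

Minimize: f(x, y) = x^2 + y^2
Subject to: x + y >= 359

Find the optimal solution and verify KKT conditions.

KKT conditions for min x^2 + y^2 s.t. x + y >= 359:
Stationarity: 2x = mu, 2y = mu
So x = y = mu/2.
Complementary slackness: mu*(x + y - 359) = 0
Primal feasibility: x + y >= 359; dual feasibility: mu >= 0
If mu = 0 then x = y = 0, but 0 + 0 < 359 is infeasible, so the constraint is active.
Constraint active: x + y = 2*(mu/2) = 359 => mu = 359
x = y = 359/2, f = 128881/2
Verify: stationarity 2*(359/2) = 359 = mu; primal 359/2 + 359/2 = 359 >= 359; dual mu = 359 >= 0; complementary slackness 359*(359 - 359) = 0. All KKT conditions hold.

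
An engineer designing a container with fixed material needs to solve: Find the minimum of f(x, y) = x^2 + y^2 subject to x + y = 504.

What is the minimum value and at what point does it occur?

Substitute y = 504 - x into f(x,y) = x^2 + y^2:
g(x) = x^2 + (504 - x)^2 = 2x^2 - 1008x + 254016
g'(x) = 4x - 1008 = 0  =>  x = 252
y = 504 - 252 = 252
Minimum value = 252^2 + 252^2 = 127008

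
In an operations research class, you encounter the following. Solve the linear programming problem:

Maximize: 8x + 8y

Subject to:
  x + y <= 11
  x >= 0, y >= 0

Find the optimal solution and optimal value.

The feasible region has vertices at [(0, 0), (11, 0), (0, 11)].
Checking objective 8x + 8y at each vertex:
  (0, 0): 8*0 + 8*0 = 0
  (11, 0): 8*11 + 8*0 = 88
  (0, 11): 8*0 + 8*11 = 88
Maximum is 88 at (11, 0).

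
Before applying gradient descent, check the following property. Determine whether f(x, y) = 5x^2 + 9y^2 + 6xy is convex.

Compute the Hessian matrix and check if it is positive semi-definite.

f(x,y) = 5x^2 + 9y^2 + 6xy
Hessian H = [[10, 6], [6, 18]]
trace(H) = 28, det(H) = 144
Eigenvalues: (28 +/- sqrt(208)) / 2 = 21.21, 6.789
Since both eigenvalues > 0, f is convex.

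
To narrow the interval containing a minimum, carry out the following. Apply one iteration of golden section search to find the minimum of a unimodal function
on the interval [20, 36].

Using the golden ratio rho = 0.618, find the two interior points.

Golden section search on [20, 36].
Golden ratio rho = 0.618 (approx).
Interior points:
  x_1 = 20 + (1-0.618)*16 = 26.1120
  x_2 = 20 + 0.618*16 = 29.8880
Compare f(x_1) and f(x_2) to determine which subinterval to keep.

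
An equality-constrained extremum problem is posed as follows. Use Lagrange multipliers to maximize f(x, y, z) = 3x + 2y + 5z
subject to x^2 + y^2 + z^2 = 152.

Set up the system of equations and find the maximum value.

Lagrange conditions: 3 = 2*lambda*x, 2 = 2*lambda*y, 5 = 2*lambda*z
So x:3 = y:2 = z:5, i.e. x = 3t, y = 2t, z = 5t
Constraint: t^2*(3^2 + 2^2 + 5^2) = 152
  t^2 * 38 = 152  =>  t = sqrt(4)
Maximum = 3*3t + 2*2t + 5*5t = 38*sqrt(4) = 76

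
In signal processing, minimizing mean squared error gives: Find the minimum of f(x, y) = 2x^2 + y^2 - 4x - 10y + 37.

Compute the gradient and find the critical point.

f(x,y) = 2x^2 + y^2 - 4x - 10y + 37
df/dx = 4x + (-4) = 0  =>  x = 1
df/dy = 2y + (-10) = 0  =>  y = 5
f(1, 5) = 2*(1)^2 + 1*(5)^2 + -4*(1) + -10*(5) + 37 = 10
Hessian is diagonal with entries 4, 2 > 0, so this is a minimum.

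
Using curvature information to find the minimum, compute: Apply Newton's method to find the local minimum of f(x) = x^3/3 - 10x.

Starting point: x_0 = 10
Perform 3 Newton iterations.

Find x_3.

f(x) = x^3/3 - 10x
f'(x) = x^2 - 10, f''(x) = 2x
Newton update: x_{n+1} = x_n - (x_n^2 - 10)/(2*x_n)
Step 1: x_0 = 10, f'=90, f''=20, x_1 = 11/2
Step 2: x_1 = 11/2, f'=81/4, f''=11, x_2 = 161/44
Step 3: x_2 = 161/44, f'=6561/1936, f''=161/22, x_3 = 45281/14168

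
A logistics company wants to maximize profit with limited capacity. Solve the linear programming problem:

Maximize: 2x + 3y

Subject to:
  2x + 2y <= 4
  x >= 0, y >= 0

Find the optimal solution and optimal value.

The feasible region has vertices at [(0, 0), (2, 0), (0, 2)].
Checking objective 2x + 3y at each vertex:
  (0, 0): 2*0 + 3*0 = 0
  (2, 0): 2*2 + 3*0 = 4
  (0, 2): 2*0 + 3*2 = 6
Maximum is 6 at (0, 2).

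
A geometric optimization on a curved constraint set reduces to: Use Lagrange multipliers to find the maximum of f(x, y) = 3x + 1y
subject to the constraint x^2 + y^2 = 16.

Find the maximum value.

Set up Lagrange conditions: grad f = lambda * grad g
  3 = 2*lambda*x
  1 = 2*lambda*y
From these: x/y = 3/1, so x = 3t, y = 1t for some t.
Substitute into constraint: (3t)^2 + (1t)^2 = 16
  t^2 * 10 = 16
  t = sqrt(16/10)
Maximum = 3*x + 1*y = (3^2 + 1^2)*t = 10 * sqrt(16/10) = sqrt(160)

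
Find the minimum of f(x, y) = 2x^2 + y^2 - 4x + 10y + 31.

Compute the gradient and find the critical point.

f(x,y) = 2x^2 + y^2 - 4x + 10y + 31
df/dx = 4x + (-4) = 0  =>  x = 1
df/dy = 2y + (10) = 0  =>  y = -5
f(1, -5) = 2*(1)^2 + 1*(-5)^2 + -4*(1) + 10*(-5) + 31 = 4
Hessian is diagonal with entries 4, 2 > 0, so this is a minimum.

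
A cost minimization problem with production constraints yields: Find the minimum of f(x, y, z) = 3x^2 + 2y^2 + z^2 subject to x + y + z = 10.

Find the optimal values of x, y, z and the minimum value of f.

Using Lagrange multipliers on f = 3x^2 + 2y^2 + z^2 with constraint x + y + z = 10:
Conditions: 2*3*x = lambda, 2*2*y = lambda, 2*1*z = lambda
So x = lambda/6, y = lambda/4, z = lambda/2
Substituting into constraint: lambda * (11/12) = 10
lambda = 120/11
x = 20/11, y = 30/11, z = 60/11
Minimum value = 600/11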